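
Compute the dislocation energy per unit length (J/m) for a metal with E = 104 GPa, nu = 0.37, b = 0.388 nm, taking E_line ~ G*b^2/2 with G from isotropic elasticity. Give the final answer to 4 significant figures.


Step 1: G = E / (2*(1+nu))
G = 104 / (2*(1+0.37)) = 37.9562 GPa = 3.79562e+10 Pa
Step 2: E_line = G*b^2/2
b = 0.388 nm = 3.88e-10 m
E_line = 0.5 * 3.79562e+10 * (3.88e-10)^2 = 2.857e-09 J/m


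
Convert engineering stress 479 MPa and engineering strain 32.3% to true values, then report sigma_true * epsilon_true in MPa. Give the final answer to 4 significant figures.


sigma_true = sigma_eng * (1 + epsilon_eng)
sigma_true = 479 * (1 + 0.323) = 633.717 MPa
epsilon_true = ln(1 + epsilon_eng)
epsilon_true = ln(1 + 0.323) = 0.279902
sigma_true * epsilon_true = 633.717 * 0.279902 = 177.4 MPa


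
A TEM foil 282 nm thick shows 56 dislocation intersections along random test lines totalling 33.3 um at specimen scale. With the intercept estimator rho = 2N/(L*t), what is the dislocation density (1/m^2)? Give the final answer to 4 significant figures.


rho = 2N / (L * t)
L = 33.3 um = 3.33e-05 m, t = 282 nm = 2.82e-07 m
rho = 2 * 56 / (3.33e-05 * 2.82e-07)
rho = 1.193e+13 1/m^2


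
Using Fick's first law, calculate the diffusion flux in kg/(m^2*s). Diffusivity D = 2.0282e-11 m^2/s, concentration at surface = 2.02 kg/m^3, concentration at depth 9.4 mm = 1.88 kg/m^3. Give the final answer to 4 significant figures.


J = -D * (dC/dx) = D * (C1 - C2) / dx
J = 2.0282e-11 * (2.02 - 1.88) / 9.4e-03
J = 3.021e-10 kg/(m^2*s)


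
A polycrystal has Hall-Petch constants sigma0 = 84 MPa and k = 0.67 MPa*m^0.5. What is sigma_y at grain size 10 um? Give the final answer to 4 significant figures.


sigma_y = sigma0 + k / sqrt(d)
d = 10 um = 1e-05 m
sigma_y = 84 + 0.67 / sqrt(1e-05)
sigma_y = 295.9 MPa


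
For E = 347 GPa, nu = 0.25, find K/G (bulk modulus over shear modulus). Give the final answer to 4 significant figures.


G = E / (2*(1+nu))
G = 347 / (2*(1+0.25)) = 138.8 GPa
K = E / (3*(1-2*nu))
K = 347 / (3*(1-2*0.25)) = 231.333 GPa
K/G = 231.333 / 138.8 = 1.667


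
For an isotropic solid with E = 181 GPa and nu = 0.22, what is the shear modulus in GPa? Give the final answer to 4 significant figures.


G = E / (2*(1+nu))
G = 181 / (2*(1+0.22))
G = 74.18 GPa


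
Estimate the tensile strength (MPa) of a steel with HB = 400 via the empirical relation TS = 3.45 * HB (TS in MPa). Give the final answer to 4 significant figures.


TS (MPa) = 3.45 * HB
TS = 3.45 * 400
TS = 1380 MPa


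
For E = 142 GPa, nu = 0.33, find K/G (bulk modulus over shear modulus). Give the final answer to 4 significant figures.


G = E / (2*(1+nu))
G = 142 / (2*(1+0.33)) = 53.3835 GPa
K = E / (3*(1-2*nu))
K = 142 / (3*(1-2*0.33)) = 139.216 GPa
K/G = 139.216 / 53.3835 = 2.608


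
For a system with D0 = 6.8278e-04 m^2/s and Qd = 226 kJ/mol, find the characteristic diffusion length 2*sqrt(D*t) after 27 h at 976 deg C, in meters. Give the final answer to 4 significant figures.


Step 1: D = D0 * exp(-Qd/(R*T))
T = 1249.15 K
D = 6.8278e-04 * exp(-226e3 / (8.314 * 1249.15)) = 2.41819e-13 m^2/s
Step 2: L = 2*sqrt(D*t)
t = 27 h = 97200 s
L = 2*sqrt(2.41819e-13 * 97200) = 3.066e-04 m


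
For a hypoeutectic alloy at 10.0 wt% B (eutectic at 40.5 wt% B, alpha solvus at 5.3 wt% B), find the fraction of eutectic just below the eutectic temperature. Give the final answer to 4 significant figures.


f_primary = (C_e - C0) / (C_e - C_alpha_max)
f_primary = (40.5 - 10.0) / (40.5 - 5.3)
f_primary = 0.866477
f_eutectic = 1 - 0.866477 = 0.1335


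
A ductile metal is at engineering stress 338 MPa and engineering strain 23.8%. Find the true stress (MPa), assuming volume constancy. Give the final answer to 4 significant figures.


sigma_true = sigma_eng * (1 + epsilon_eng)
sigma_true = 338 * (1 + 0.238)
sigma_true = 418.4 MPa


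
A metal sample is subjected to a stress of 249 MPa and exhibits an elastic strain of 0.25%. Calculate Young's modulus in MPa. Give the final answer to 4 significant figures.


E = sigma / epsilon
epsilon = 0.25% = 2.5e-03
E = 249 / 2.5e-03
E = 99600 MPa


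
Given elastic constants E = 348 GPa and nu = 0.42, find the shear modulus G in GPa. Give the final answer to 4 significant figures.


G = E / (2*(1+nu))
G = 348 / (2*(1+0.42))
G = 122.5 GPa


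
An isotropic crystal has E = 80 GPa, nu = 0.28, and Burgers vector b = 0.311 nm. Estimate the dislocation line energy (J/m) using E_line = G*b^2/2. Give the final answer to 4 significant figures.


Step 1: G = E / (2*(1+nu))
G = 80 / (2*(1+0.28)) = 31.25 GPa = 3.125e+10 Pa
Step 2: E_line = G*b^2/2
b = 0.311 nm = 3.11e-10 m
E_line = 0.5 * 3.125e+10 * (3.11e-10)^2 = 1.511e-09 J/m


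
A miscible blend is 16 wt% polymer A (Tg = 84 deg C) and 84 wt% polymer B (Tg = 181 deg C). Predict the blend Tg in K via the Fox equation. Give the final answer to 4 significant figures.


1/Tg = w1/Tg1 + w2/Tg2 (in Kelvin)
Tg1 = 357.15 K, Tg2 = 454.15 K
1/Tg = 0.16/357.15 + 0.84/454.15
Tg = 435.2 K


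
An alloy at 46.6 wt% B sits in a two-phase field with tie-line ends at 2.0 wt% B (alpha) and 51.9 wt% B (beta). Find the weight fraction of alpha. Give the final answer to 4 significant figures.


f_alpha = (C_beta - C0) / (C_beta - C_alpha)
f_alpha = (51.9 - 46.6) / (51.9 - 2.0)
f_alpha = 0.1062


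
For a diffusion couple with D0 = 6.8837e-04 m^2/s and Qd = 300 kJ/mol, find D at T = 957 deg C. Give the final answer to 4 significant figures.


D = D0 * exp(-Qd / (R*T))
T = 1230.15 K
D = 6.8837e-04 * exp(-300e3 / (8.314 * 1230.15))
D = 1.255e-16 m^2/s


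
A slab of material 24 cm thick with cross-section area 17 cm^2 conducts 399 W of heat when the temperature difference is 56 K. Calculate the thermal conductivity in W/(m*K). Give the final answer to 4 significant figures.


k = Q*L / (A*dT)
L = 0.24 m, A = 1.7e-03 m^2
k = 399 * 0.24 / (1.7e-03 * 56)
k = 1006 W/(m*K)


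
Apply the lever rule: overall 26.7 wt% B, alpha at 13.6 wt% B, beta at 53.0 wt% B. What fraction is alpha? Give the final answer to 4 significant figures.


f_alpha = (C_beta - C0) / (C_beta - C_alpha)
f_alpha = (53.0 - 26.7) / (53.0 - 13.6)
f_alpha = 0.6675


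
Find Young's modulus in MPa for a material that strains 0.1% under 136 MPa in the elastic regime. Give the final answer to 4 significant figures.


E = sigma / epsilon
epsilon = 0.1% = 1e-03
E = 136 / 1e-03
E = 136000 MPa


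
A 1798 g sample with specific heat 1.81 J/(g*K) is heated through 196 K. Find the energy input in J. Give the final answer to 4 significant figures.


Q = m * cp * dT
Q = 1798 * 1.81 * 196
Q = 637900 J


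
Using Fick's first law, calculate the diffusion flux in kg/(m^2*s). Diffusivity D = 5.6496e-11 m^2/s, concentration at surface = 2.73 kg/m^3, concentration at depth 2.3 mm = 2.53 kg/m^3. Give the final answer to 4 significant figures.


J = -D * (dC/dx) = D * (C1 - C2) / dx
J = 5.6496e-11 * (2.73 - 2.53) / 2.3e-03
J = 4.913e-09 kg/(m^2*s)


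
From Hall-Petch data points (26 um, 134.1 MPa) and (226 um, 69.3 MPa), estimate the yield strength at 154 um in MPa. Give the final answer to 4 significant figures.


sigma_y = sigma0 + k / sqrt(d)
1/sqrt(d1) = 1/sqrt(2.6e-05) = 196.116;  1/sqrt(d2) = 66.519
k = (sigma1 - sigma2) / (1/sqrt(d1) - 1/sqrt(d2)) = (134.1 - 69.3) / (196.116 - 66.519) = 0.500011 MPa*m^0.5
sigma0 = sigma1 - k/sqrt(d1) = 134.1 - 0.500011*196.116 = 36.0398 MPa
sigma_y(d3) = 36.0398 + 0.500011 / sqrt(1.54e-04) = 76.33 MPa


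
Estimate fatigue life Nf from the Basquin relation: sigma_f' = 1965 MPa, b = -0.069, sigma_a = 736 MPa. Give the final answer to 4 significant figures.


sigma_a = sigma_f' * (2*Nf)^b
2*Nf = (sigma_a / sigma_f')^(1/b)
2*Nf = (736 / 1965)^(1/-0.069)
2*Nf = 1.51683e+06
Nf = 758400 cycles


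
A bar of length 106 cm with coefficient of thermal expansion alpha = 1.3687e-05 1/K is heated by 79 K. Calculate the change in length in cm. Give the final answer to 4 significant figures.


dL = L0 * alpha * dT
dL = 106 * 1.3687e-05 * 79
dL = 0.1146 cm


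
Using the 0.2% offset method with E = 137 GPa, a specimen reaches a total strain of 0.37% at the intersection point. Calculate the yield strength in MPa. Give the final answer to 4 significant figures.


Offset strain = 0.002
Elastic strain at yield = total_strain - offset = 3.7e-03 - 0.002 = 1.7e-03
sigma_y = E * elastic_strain = 137000 * 1.7e-03
sigma_y = 232.9 MPa


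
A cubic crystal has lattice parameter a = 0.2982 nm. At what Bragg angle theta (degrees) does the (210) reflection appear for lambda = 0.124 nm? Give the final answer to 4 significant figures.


d = a / sqrt(h^2+k^2+l^2)
d = 0.2982 / sqrt(5) = 0.133359 nm
lambda = 2*d*sin(theta)  =>  sin(theta) = lambda / (2*d)
sin(theta) = 0.124 / (2 * 0.133359) = 0.46491
theta = 27.7 deg


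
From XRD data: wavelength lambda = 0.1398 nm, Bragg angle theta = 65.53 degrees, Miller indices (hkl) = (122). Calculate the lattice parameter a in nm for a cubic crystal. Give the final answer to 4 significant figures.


d = lambda / (2*sin(theta))
d = 0.1398 / (2*sin(65.53 deg))
d = 0.0767981 nm
a = d * sqrt(h^2+k^2+l^2) = 0.0767981 * sqrt(9)
a = 0.2304 nm


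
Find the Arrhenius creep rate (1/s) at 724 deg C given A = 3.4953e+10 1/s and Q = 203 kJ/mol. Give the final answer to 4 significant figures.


rate = A * exp(-Q / (R*T))
T = 724 + 273.15 = 997.15 K
rate = 3.4953e+10 * exp(-203e3 / (8.314 * 997.15))
rate = 0.8113 1/s


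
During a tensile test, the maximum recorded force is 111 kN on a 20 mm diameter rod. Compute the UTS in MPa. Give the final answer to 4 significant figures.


A0 = pi*(d/2)^2 = pi*(20/2)^2 = 314.159 mm^2
UTS = F_max / A0 = 111*1000 / 314.159
UTS = 353.3 MPa


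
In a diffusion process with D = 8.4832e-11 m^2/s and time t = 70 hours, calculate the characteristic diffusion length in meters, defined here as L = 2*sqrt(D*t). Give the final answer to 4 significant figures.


t = 70 hr = 252000 s
Diffusion length = 2*sqrt(D*t)
= 2*sqrt(8.4832e-11 * 252000)
= 9.247e-03 m


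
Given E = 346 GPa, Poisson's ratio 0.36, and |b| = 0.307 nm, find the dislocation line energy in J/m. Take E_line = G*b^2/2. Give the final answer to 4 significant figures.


Step 1: G = E / (2*(1+nu))
G = 346 / (2*(1+0.36)) = 127.206 GPa = 1.27206e+11 Pa
Step 2: E_line = G*b^2/2
b = 0.307 nm = 3.07e-10 m
E_line = 0.5 * 1.27206e+11 * (3.07e-10)^2 = 5.995e-09 J/m


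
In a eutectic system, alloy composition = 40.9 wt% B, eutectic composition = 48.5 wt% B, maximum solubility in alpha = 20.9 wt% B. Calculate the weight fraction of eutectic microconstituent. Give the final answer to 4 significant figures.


f_primary = (C_e - C0) / (C_e - C_alpha_max)
f_primary = (48.5 - 40.9) / (48.5 - 20.9)
f_primary = 0.275362
f_eutectic = 1 - 0.275362 = 0.7246


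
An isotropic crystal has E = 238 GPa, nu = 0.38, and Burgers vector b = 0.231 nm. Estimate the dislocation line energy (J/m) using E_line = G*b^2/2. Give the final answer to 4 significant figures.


Step 1: G = E / (2*(1+nu))
G = 238 / (2*(1+0.38)) = 86.2319 GPa = 8.62319e+10 Pa
Step 2: E_line = G*b^2/2
b = 0.231 nm = 2.31e-10 m
E_line = 0.5 * 8.62319e+10 * (2.31e-10)^2 = 2.301e-09 J/m


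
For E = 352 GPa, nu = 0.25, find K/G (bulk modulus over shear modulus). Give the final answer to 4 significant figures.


G = E / (2*(1+nu))
G = 352 / (2*(1+0.25)) = 140.8 GPa
K = E / (3*(1-2*nu))
K = 352 / (3*(1-2*0.25)) = 234.667 GPa
K/G = 234.667 / 140.8 = 1.667


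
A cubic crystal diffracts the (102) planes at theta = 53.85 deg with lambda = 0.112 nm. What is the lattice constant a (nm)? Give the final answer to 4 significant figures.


d = lambda / (2*sin(theta))
d = 0.112 / (2*sin(53.85 deg))
d = 0.069352 nm
a = d * sqrt(h^2+k^2+l^2) = 0.069352 * sqrt(5)
a = 0.1551 nm


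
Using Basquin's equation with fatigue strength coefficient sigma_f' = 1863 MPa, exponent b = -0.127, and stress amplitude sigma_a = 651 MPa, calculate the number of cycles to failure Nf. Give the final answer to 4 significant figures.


sigma_a = sigma_f' * (2*Nf)^b
2*Nf = (sigma_a / sigma_f')^(1/b)
2*Nf = (651 / 1863)^(1/-0.127)
2*Nf = 3940.27
Nf = 1970 cycles


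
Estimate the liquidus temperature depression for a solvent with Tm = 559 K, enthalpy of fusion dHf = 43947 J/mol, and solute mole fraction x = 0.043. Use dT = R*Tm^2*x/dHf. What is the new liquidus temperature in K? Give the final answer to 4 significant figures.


dT = R*Tm^2*x / dHf
dT = 8.314 * 559^2 * 0.043 / 43947
dT = 2.54198 K
T_new = 559 - 2.54198 = 556.5 K


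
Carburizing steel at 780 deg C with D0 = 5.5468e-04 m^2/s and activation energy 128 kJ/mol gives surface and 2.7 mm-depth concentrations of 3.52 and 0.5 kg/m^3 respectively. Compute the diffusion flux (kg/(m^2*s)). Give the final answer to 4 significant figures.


Step 1: D = D0 * exp(-Qd/(R*T))
T = 780 + 273.15 = 1053.15 K
D = 5.5468e-04 * exp(-128e3 / (8.314 * 1053.15)) = 2.48432e-10 m^2/s
Step 2: J = D * (C1 - C2) / dx
J = 2.48432e-10 * (3.52 - 0.5) / 2.7e-03
J = 2.779e-07 kg/(m^2*s)


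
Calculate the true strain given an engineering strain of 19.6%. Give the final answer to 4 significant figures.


epsilon_true = ln(1 + epsilon_eng)
epsilon_true = ln(1 + 0.196)
epsilon_true = 0.179


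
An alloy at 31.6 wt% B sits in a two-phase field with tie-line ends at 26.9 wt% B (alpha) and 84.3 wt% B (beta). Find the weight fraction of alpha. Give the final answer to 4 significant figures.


f_alpha = (C_beta - C0) / (C_beta - C_alpha)
f_alpha = (84.3 - 31.6) / (84.3 - 26.9)
f_alpha = 0.9181


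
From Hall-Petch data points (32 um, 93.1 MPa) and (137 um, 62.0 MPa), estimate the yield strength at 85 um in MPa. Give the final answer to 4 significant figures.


sigma_y = sigma0 + k / sqrt(d)
1/sqrt(d1) = 1/sqrt(3.2e-05) = 176.777;  1/sqrt(d2) = 85.4358
k = (sigma1 - sigma2) / (1/sqrt(d1) - 1/sqrt(d2)) = (93.1 - 62.0) / (176.777 - 85.4358) = 0.340483 MPa*m^0.5
sigma0 = sigma1 - k/sqrt(d1) = 93.1 - 0.340483*176.777 = 32.9106 MPa
sigma_y(d3) = 32.9106 + 0.340483 / sqrt(8.5e-05) = 69.84 MPa


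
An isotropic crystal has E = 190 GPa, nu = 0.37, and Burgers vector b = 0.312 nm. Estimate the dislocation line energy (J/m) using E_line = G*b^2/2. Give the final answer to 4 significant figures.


Step 1: G = E / (2*(1+nu))
G = 190 / (2*(1+0.37)) = 69.3431 GPa = 6.93431e+10 Pa
Step 2: E_line = G*b^2/2
b = 0.312 nm = 3.12e-10 m
E_line = 0.5 * 6.93431e+10 * (3.12e-10)^2 = 3.375e-09 J/m


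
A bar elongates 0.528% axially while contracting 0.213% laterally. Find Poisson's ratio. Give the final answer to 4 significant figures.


nu = -epsilon_lat / epsilon_axial
Lateral strain is contraction (negative), so using magnitudes:
nu = 0.213 / 0.528
nu = 0.4034


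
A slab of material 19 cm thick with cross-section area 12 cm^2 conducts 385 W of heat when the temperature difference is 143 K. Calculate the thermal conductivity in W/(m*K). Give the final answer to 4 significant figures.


k = Q*L / (A*dT)
L = 0.19 m, A = 1.2e-03 m^2
k = 385 * 0.19 / (1.2e-03 * 143)
k = 426.3 W/(m*K)


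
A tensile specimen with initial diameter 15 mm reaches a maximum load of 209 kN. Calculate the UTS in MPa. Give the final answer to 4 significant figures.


A0 = pi*(d/2)^2 = pi*(15/2)^2 = 176.715 mm^2
UTS = F_max / A0 = 209*1000 / 176.715
UTS = 1183 MPa


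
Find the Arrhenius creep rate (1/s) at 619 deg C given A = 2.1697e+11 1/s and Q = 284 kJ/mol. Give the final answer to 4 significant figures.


rate = A * exp(-Q / (R*T))
T = 619 + 273.15 = 892.15 K
rate = 2.1697e+11 * exp(-284e3 / (8.314 * 892.15))
rate = 5.103e-06 1/s


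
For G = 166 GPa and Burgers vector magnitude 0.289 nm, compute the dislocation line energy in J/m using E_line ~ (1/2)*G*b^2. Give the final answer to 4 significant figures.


E = G*b^2/2
b = 0.289 nm = 2.89e-10 m
G = 166 GPa = 1.66e+11 Pa
E = 0.5 * 1.66e+11 * (2.89e-10)^2
E = 6.932e-09 J/m


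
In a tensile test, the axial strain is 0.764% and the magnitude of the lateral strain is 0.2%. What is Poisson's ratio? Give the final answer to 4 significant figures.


nu = -epsilon_lat / epsilon_axial
Lateral strain is contraction (negative), so using magnitudes:
nu = 0.2 / 0.764
nu = 0.2618


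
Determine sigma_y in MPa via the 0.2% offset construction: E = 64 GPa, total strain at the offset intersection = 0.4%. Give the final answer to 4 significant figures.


Offset strain = 0.002
Elastic strain at yield = total_strain - offset = 4e-03 - 0.002 = 2e-03
sigma_y = E * elastic_strain = 64000 * 2e-03
sigma_y = 128 MPa


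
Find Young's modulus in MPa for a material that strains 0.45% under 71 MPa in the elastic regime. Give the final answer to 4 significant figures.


E = sigma / epsilon
epsilon = 0.45% = 4.5e-03
E = 71 / 4.5e-03
E = 15780 MPa


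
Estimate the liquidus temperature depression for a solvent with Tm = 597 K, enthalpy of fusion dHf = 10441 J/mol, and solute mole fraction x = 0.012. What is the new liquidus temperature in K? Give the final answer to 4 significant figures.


dT = R*Tm^2*x / dHf
dT = 8.314 * 597^2 * 0.012 / 10441
dT = 3.40563 K
T_new = 597 - 3.40563 = 593.6 K


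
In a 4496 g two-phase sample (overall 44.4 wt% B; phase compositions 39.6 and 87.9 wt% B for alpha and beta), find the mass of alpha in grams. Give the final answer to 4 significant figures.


f_alpha = (C_beta - C0) / (C_beta - C_alpha)
f_alpha = (87.9 - 44.4) / (87.9 - 39.6) = 0.900621
m_alpha = f_alpha * m_total = 0.900621 * 4496 = 4049 g


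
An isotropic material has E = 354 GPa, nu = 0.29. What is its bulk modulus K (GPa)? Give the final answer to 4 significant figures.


K = E / (3*(1-2*nu))
K = 354 / (3*(1-2*0.29))
K = 281 GPa


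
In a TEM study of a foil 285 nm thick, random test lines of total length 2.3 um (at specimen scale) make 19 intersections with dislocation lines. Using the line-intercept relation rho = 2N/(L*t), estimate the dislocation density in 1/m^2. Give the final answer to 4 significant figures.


rho = 2N / (L * t)
L = 2.3 um = 2.3e-06 m, t = 285 nm = 2.85e-07 m
rho = 2 * 19 / (2.3e-06 * 2.85e-07)
rho = 5.797e+13 1/m^2


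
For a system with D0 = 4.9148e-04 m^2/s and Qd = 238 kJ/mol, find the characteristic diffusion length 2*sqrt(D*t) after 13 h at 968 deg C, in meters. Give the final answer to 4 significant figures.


Step 1: D = D0 * exp(-Qd/(R*T))
T = 1241.15 K
D = 4.9148e-04 * exp(-238e3 / (8.314 * 1241.15)) = 4.72882e-14 m^2/s
Step 2: L = 2*sqrt(D*t)
t = 13 h = 46800 s
L = 2*sqrt(4.72882e-14 * 46800) = 9.409e-05 m


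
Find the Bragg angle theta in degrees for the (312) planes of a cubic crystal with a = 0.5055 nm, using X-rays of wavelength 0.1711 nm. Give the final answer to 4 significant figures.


d = a / sqrt(h^2+k^2+l^2)
d = 0.5055 / sqrt(14) = 0.135101 nm
lambda = 2*d*sin(theta)  =>  sin(theta) = lambda / (2*d)
sin(theta) = 0.1711 / (2 * 0.135101) = 0.633232
theta = 39.29 deg


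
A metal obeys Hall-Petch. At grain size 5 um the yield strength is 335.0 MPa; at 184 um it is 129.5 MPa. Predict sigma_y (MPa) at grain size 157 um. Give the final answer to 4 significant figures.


sigma_y = sigma0 + k / sqrt(d)
1/sqrt(d1) = 1/sqrt(5e-06) = 447.214;  1/sqrt(d2) = 73.721
k = (sigma1 - sigma2) / (1/sqrt(d1) - 1/sqrt(d2)) = (335.0 - 129.5) / (447.214 - 73.721) = 0.550212 MPa*m^0.5
sigma0 = sigma1 - k/sqrt(d1) = 335.0 - 0.550212*447.214 = 88.9379 MPa
sigma_y(d3) = 88.9379 + 0.550212 / sqrt(1.57e-04) = 132.8 MPa


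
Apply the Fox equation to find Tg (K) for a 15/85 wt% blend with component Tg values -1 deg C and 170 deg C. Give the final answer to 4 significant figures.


1/Tg = w1/Tg1 + w2/Tg2 (in Kelvin)
Tg1 = 272.15 K, Tg2 = 443.15 K
1/Tg = 0.15/272.15 + 0.85/443.15
Tg = 405 K


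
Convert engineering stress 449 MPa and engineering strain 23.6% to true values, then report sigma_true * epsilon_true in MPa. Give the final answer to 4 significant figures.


sigma_true = sigma_eng * (1 + epsilon_eng)
sigma_true = 449 * (1 + 0.236) = 554.964 MPa
epsilon_true = ln(1 + epsilon_eng)
epsilon_true = ln(1 + 0.236) = 0.21188
sigma_true * epsilon_true = 554.964 * 0.21188 = 117.6 MPa


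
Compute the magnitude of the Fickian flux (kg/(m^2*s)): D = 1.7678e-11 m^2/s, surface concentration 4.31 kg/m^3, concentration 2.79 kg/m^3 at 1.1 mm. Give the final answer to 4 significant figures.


J = -D * (dC/dx) = D * (C1 - C2) / dx
J = 1.7678e-11 * (4.31 - 2.79) / 1.1e-03
J = 2.443e-08 kg/(m^2*s)


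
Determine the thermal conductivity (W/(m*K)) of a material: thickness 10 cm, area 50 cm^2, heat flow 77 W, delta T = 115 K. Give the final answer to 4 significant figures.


k = Q*L / (A*dT)
L = 0.1 m, A = 5e-03 m^2
k = 77 * 0.1 / (5e-03 * 115)
k = 13.39 W/(m*K)


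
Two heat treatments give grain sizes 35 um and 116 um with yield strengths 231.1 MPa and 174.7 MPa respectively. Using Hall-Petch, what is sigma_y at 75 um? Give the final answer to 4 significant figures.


sigma_y = sigma0 + k / sqrt(d)
1/sqrt(d1) = 1/sqrt(3.5e-05) = 169.031;  1/sqrt(d2) = 92.8477
k = (sigma1 - sigma2) / (1/sqrt(d1) - 1/sqrt(d2)) = (231.1 - 174.7) / (169.031 - 92.8477) = 0.740321 MPa*m^0.5
sigma0 = sigma1 - k/sqrt(d1) = 231.1 - 0.740321*169.031 = 105.963 MPa
sigma_y(d3) = 105.963 + 0.740321 / sqrt(7.5e-05) = 191.4 MPa


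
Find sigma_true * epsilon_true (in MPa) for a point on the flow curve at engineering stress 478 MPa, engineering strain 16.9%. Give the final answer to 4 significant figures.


sigma_true = sigma_eng * (1 + epsilon_eng)
sigma_true = 478 * (1 + 0.169) = 558.782 MPa
epsilon_true = ln(1 + epsilon_eng)
epsilon_true = ln(1 + 0.169) = 0.156149
sigma_true * epsilon_true = 558.782 * 0.156149 = 87.25 MPa


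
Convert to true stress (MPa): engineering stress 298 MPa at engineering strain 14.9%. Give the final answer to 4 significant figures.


sigma_true = sigma_eng * (1 + epsilon_eng)
sigma_true = 298 * (1 + 0.149)
sigma_true = 342.4 MPa


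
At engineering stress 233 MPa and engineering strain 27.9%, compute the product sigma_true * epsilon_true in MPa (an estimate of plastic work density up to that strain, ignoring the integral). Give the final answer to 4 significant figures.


sigma_true = sigma_eng * (1 + epsilon_eng)
sigma_true = 233 * (1 + 0.279) = 298.007 MPa
epsilon_true = ln(1 + epsilon_eng)
epsilon_true = ln(1 + 0.279) = 0.246079
sigma_true * epsilon_true = 298.007 * 0.246079 = 73.33 MPa


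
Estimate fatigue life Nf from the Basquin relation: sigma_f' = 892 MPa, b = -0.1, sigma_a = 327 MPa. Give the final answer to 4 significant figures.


sigma_a = sigma_f' * (2*Nf)^b
2*Nf = (sigma_a / sigma_f')^(1/b)
2*Nf = (327 / 892)^(1/-0.1)
2*Nf = 22812.4
Nf = 11410 cycles


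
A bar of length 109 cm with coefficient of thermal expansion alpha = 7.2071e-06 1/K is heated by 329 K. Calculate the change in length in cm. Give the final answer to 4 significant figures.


dL = L0 * alpha * dT
dL = 109 * 7.2071e-06 * 329
dL = 0.2585 cm


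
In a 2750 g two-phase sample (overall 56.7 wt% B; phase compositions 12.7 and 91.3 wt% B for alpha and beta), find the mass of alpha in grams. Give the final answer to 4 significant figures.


f_alpha = (C_beta - C0) / (C_beta - C_alpha)
f_alpha = (91.3 - 56.7) / (91.3 - 12.7) = 0.440204
m_alpha = f_alpha * m_total = 0.440204 * 2750 = 1211 g


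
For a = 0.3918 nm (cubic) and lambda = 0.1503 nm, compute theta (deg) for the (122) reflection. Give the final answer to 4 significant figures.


d = a / sqrt(h^2+k^2+l^2)
d = 0.3918 / sqrt(9) = 0.1306 nm
lambda = 2*d*sin(theta)  =>  sin(theta) = lambda / (2*d)
sin(theta) = 0.1503 / (2 * 0.1306) = 0.575421
theta = 35.13 deg


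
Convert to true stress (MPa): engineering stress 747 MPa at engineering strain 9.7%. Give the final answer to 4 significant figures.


sigma_true = sigma_eng * (1 + epsilon_eng)
sigma_true = 747 * (1 + 0.097)
sigma_true = 819.5 MPa


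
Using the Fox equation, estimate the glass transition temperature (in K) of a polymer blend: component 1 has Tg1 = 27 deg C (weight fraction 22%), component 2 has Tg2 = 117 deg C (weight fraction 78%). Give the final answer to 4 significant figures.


1/Tg = w1/Tg1 + w2/Tg2 (in Kelvin)
Tg1 = 300.15 K, Tg2 = 390.15 K
1/Tg = 0.22/300.15 + 0.78/390.15
Tg = 366 K


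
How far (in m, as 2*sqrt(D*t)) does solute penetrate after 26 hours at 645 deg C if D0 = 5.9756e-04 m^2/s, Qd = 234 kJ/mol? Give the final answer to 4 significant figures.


Step 1: D = D0 * exp(-Qd/(R*T))
T = 918.15 K
D = 5.9756e-04 * exp(-234e3 / (8.314 * 918.15)) = 2.90646e-17 m^2/s
Step 2: L = 2*sqrt(D*t)
t = 26 h = 93600 s
L = 2*sqrt(2.90646e-17 * 93600) = 3.299e-06 m


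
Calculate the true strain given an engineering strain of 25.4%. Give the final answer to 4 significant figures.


epsilon_true = ln(1 + epsilon_eng)
epsilon_true = ln(1 + 0.254)
epsilon_true = 0.2263


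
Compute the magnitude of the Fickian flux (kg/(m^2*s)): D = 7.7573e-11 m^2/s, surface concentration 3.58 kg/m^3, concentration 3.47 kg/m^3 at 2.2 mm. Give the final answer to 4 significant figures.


J = -D * (dC/dx) = D * (C1 - C2) / dx
J = 7.7573e-11 * (3.58 - 3.47) / 2.2e-03
J = 3.879e-09 kg/(m^2*s)


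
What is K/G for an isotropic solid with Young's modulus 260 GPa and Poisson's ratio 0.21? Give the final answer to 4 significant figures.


G = E / (2*(1+nu))
G = 260 / (2*(1+0.21)) = 107.438 GPa
K = E / (3*(1-2*nu))
K = 260 / (3*(1-2*0.21)) = 149.425 GPa
K/G = 149.425 / 107.438 = 1.391


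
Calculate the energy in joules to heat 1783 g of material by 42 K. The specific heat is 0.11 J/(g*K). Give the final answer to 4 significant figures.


Q = m * cp * dT
Q = 1783 * 0.11 * 42
Q = 8237 J


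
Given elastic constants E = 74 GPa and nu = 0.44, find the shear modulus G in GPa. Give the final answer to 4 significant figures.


G = E / (2*(1+nu))
G = 74 / (2*(1+0.44))
G = 25.69 GPa


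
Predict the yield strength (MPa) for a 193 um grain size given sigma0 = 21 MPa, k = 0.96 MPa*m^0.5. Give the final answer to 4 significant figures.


sigma_y = sigma0 + k / sqrt(d)
d = 193 um = 1.93e-04 m
sigma_y = 21 + 0.96 / sqrt(1.93e-04)
sigma_y = 90.1 MPa


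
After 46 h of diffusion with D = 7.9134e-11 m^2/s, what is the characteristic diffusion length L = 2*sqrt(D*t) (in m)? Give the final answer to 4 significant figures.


t = 46 hr = 165600 s
Diffusion length = 2*sqrt(D*t)
= 2*sqrt(7.9134e-11 * 165600)
= 7.24e-03 m


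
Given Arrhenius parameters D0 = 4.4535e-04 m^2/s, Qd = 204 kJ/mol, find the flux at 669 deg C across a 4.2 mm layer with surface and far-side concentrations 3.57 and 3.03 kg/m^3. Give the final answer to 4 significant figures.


Step 1: D = D0 * exp(-Qd/(R*T))
T = 669 + 273.15 = 942.15 K
D = 4.4535e-04 * exp(-204e3 / (8.314 * 942.15)) = 2.17838e-15 m^2/s
Step 2: J = D * (C1 - C2) / dx
J = 2.17838e-15 * (3.57 - 3.03) / 4.2e-03
J = 2.801e-13 kg/(m^2*s)


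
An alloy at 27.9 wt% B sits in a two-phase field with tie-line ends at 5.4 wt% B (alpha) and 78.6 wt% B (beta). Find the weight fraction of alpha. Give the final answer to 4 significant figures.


f_alpha = (C_beta - C0) / (C_beta - C_alpha)
f_alpha = (78.6 - 27.9) / (78.6 - 5.4)
f_alpha = 0.6926


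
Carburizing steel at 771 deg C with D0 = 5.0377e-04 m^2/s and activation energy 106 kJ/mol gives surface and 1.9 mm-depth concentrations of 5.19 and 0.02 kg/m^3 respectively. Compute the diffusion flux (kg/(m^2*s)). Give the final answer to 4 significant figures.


Step 1: D = D0 * exp(-Qd/(R*T))
T = 771 + 273.15 = 1044.15 K
D = 5.0377e-04 * exp(-106e3 / (8.314 * 1044.15)) = 2.50776e-09 m^2/s
Step 2: J = D * (C1 - C2) / dx
J = 2.50776e-09 * (5.19 - 0.02) / 1.9e-03
J = 6.824e-06 kg/(m^2*s)


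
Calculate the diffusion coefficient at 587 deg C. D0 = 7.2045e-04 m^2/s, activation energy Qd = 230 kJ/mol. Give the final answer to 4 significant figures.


D = D0 * exp(-Qd / (R*T))
T = 860.15 K
D = 7.2045e-04 * exp(-230e3 / (8.314 * 860.15))
D = 7.759e-18 m^2/s


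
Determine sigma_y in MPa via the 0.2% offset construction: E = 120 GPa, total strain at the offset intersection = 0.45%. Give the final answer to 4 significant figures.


Offset strain = 0.002
Elastic strain at yield = total_strain - offset = 4.5e-03 - 0.002 = 2.5e-03
sigma_y = E * elastic_strain = 120000 * 2.5e-03
sigma_y = 300 MPa


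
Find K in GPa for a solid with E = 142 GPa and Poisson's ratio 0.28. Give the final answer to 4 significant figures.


K = E / (3*(1-2*nu))
K = 142 / (3*(1-2*0.28))
K = 107.6 GPa


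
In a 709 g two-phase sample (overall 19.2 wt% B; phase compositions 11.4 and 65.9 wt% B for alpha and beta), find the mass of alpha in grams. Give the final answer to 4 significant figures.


f_alpha = (C_beta - C0) / (C_beta - C_alpha)
f_alpha = (65.9 - 19.2) / (65.9 - 11.4) = 0.856881
m_alpha = f_alpha * m_total = 0.856881 * 709 = 607.5 g


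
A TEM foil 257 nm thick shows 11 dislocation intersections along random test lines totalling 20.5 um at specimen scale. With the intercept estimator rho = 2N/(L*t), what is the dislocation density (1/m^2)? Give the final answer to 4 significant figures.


rho = 2N / (L * t)
L = 20.5 um = 2.05e-05 m, t = 257 nm = 2.57e-07 m
rho = 2 * 11 / (2.05e-05 * 2.57e-07)
rho = 4.176e+12 1/m^2


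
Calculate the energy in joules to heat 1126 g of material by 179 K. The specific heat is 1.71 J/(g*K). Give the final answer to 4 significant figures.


Q = m * cp * dT
Q = 1126 * 1.71 * 179
Q = 344700 J


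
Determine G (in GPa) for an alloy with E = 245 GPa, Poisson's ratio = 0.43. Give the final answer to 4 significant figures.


G = E / (2*(1+nu))
G = 245 / (2*(1+0.43))
G = 85.66 GPa


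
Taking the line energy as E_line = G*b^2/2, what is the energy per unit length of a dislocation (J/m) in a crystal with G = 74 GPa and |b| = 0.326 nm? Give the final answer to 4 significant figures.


E = G*b^2/2
b = 0.326 nm = 3.26e-10 m
G = 74 GPa = 7.4e+10 Pa
E = 0.5 * 7.4e+10 * (3.26e-10)^2
E = 3.932e-09 J/m


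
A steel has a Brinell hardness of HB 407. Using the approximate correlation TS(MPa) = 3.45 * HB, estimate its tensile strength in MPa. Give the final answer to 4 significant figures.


TS (MPa) = 3.45 * HB
TS = 3.45 * 407
TS = 1404 MPa


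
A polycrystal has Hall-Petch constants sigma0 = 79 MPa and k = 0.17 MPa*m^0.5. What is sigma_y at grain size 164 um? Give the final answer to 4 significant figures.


sigma_y = sigma0 + k / sqrt(d)
d = 164 um = 1.64e-04 m
sigma_y = 79 + 0.17 / sqrt(1.64e-04)
sigma_y = 92.27 MPa


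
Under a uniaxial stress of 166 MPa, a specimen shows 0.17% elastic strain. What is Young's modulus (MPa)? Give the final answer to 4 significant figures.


E = sigma / epsilon
epsilon = 0.17% = 1.7e-03
E = 166 / 1.7e-03
E = 97650 MPa


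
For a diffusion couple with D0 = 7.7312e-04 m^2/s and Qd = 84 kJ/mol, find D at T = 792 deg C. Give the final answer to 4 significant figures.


D = D0 * exp(-Qd / (R*T))
T = 1065.15 K
D = 7.7312e-04 * exp(-84e3 / (8.314 * 1065.15))
D = 5.872e-08 m^2/s


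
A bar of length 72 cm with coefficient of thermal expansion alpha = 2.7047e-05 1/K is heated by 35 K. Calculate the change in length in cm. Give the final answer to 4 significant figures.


dL = L0 * alpha * dT
dL = 72 * 2.7047e-05 * 35
dL = 0.06816 cm


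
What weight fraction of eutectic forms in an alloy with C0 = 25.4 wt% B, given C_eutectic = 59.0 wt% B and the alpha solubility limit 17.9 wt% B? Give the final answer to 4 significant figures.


f_primary = (C_e - C0) / (C_e - C_alpha_max)
f_primary = (59.0 - 25.4) / (59.0 - 17.9)
f_primary = 0.817518
f_eutectic = 1 - 0.817518 = 0.1825


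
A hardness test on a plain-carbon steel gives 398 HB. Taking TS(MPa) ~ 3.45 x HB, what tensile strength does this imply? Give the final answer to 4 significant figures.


TS (MPa) = 3.45 * HB
TS = 3.45 * 398
TS = 1373 MPa


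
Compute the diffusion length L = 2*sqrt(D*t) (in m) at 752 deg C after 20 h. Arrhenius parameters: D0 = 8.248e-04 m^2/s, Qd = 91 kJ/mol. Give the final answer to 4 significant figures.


Step 1: D = D0 * exp(-Qd/(R*T))
T = 1025.15 K
D = 8.248e-04 * exp(-91e3 / (8.314 * 1025.15)) = 1.90302e-08 m^2/s
Step 2: L = 2*sqrt(D*t)
t = 20 h = 72000 s
L = 2*sqrt(1.90302e-08 * 72000) = 0.07403 m


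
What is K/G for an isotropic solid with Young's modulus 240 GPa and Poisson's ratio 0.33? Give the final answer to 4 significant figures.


G = E / (2*(1+nu))
G = 240 / (2*(1+0.33)) = 90.2256 GPa
K = E / (3*(1-2*nu))
K = 240 / (3*(1-2*0.33)) = 235.294 GPa
K/G = 235.294 / 90.2256 = 2.608


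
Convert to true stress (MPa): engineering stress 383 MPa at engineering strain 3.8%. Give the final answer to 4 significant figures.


sigma_true = sigma_eng * (1 + epsilon_eng)
sigma_true = 383 * (1 + 0.038)
sigma_true = 397.6 MPa


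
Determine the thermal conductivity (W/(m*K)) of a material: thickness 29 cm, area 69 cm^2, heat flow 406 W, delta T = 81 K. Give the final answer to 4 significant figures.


k = Q*L / (A*dT)
L = 0.29 m, A = 6.9e-03 m^2
k = 406 * 0.29 / (6.9e-03 * 81)
k = 210.7 W/(m*K)


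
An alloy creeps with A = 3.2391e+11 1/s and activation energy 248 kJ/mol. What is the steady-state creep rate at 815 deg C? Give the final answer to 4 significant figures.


rate = A * exp(-Q / (R*T))
T = 815 + 273.15 = 1088.15 K
rate = 3.2391e+11 * exp(-248e3 / (8.314 * 1088.15))
rate = 0.4029 1/s


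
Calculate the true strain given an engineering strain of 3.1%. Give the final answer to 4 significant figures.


epsilon_true = ln(1 + epsilon_eng)
epsilon_true = ln(1 + 0.031)
epsilon_true = 0.03053


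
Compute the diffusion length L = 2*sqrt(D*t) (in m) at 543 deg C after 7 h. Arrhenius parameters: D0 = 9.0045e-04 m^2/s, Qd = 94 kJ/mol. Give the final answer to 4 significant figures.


Step 1: D = D0 * exp(-Qd/(R*T))
T = 816.15 K
D = 9.0045e-04 * exp(-94e3 / (8.314 * 816.15)) = 8.67207e-10 m^2/s
Step 2: L = 2*sqrt(D*t)
t = 7 h = 25200 s
L = 2*sqrt(8.67207e-10 * 25200) = 9.35e-03 m


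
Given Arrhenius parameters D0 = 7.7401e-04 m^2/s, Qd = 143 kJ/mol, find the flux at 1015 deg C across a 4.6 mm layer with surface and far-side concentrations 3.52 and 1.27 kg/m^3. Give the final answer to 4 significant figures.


Step 1: D = D0 * exp(-Qd/(R*T))
T = 1015 + 273.15 = 1288.15 K
D = 7.7401e-04 * exp(-143e3 / (8.314 * 1288.15)) = 1.2299e-09 m^2/s
Step 2: J = D * (C1 - C2) / dx
J = 1.2299e-09 * (3.52 - 1.27) / 4.6e-03
J = 6.016e-07 kg/(m^2*s)


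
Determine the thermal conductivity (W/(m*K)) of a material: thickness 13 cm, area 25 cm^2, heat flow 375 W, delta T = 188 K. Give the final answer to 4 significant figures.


k = Q*L / (A*dT)
L = 0.13 m, A = 2.5e-03 m^2
k = 375 * 0.13 / (2.5e-03 * 188)
k = 103.7 W/(m*K)


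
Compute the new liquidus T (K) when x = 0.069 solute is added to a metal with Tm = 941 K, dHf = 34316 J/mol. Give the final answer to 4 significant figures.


dT = R*Tm^2*x / dHf
dT = 8.314 * 941^2 * 0.069 / 34316
dT = 14.8027 K
T_new = 941 - 14.8027 = 926.2 K


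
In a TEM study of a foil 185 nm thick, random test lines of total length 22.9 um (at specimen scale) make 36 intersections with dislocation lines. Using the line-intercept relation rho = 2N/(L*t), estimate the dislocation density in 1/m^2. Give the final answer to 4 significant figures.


rho = 2N / (L * t)
L = 22.9 um = 2.29e-05 m, t = 185 nm = 1.85e-07 m
rho = 2 * 36 / (2.29e-05 * 1.85e-07)
rho = 1.7e+13 1/m^2


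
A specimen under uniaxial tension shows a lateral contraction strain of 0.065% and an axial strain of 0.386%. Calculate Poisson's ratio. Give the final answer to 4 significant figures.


nu = -epsilon_lat / epsilon_axial
Lateral strain is contraction (negative), so using magnitudes:
nu = 0.065 / 0.386
nu = 0.1684


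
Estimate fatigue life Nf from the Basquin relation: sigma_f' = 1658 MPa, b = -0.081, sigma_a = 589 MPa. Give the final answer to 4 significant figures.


sigma_a = sigma_f' * (2*Nf)^b
2*Nf = (sigma_a / sigma_f')^(1/b)
2*Nf = (589 / 1658)^(1/-0.081)
2*Nf = 354000
Nf = 177000 cycles


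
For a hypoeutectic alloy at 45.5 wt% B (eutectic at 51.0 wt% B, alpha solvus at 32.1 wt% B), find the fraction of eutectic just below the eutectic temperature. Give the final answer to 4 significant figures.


f_primary = (C_e - C0) / (C_e - C_alpha_max)
f_primary = (51.0 - 45.5) / (51.0 - 32.1)
f_primary = 0.291005
f_eutectic = 1 - 0.291005 = 0.709


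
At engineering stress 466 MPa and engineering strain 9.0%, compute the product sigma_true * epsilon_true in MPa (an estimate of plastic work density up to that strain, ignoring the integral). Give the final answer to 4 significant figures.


sigma_true = sigma_eng * (1 + epsilon_eng)
sigma_true = 466 * (1 + 0.09) = 507.94 MPa
epsilon_true = ln(1 + epsilon_eng)
epsilon_true = ln(1 + 0.09) = 0.0861777
sigma_true * epsilon_true = 507.94 * 0.0861777 = 43.77 MPa


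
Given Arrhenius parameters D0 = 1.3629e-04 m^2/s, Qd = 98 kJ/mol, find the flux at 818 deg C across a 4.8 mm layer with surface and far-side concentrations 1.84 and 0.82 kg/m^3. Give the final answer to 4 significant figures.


Step 1: D = D0 * exp(-Qd/(R*T))
T = 818 + 273.15 = 1091.15 K
D = 1.3629e-04 * exp(-98e3 / (8.314 * 1091.15)) = 2.7728e-09 m^2/s
Step 2: J = D * (C1 - C2) / dx
J = 2.7728e-09 * (1.84 - 0.82) / 4.8e-03
J = 5.892e-07 kg/(m^2*s)


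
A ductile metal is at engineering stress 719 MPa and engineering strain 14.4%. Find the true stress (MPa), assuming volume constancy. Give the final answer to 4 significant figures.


sigma_true = sigma_eng * (1 + epsilon_eng)
sigma_true = 719 * (1 + 0.144)
sigma_true = 822.5 MPa


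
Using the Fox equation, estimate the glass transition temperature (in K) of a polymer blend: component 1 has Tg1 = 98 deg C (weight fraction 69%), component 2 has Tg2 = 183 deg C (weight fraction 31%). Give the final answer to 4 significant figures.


1/Tg = w1/Tg1 + w2/Tg2 (in Kelvin)
Tg1 = 371.15 K, Tg2 = 456.15 K
1/Tg = 0.69/371.15 + 0.31/456.15
Tg = 393.9 K


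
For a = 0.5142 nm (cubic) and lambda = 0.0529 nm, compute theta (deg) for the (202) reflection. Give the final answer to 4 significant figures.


d = a / sqrt(h^2+k^2+l^2)
d = 0.5142 / sqrt(8) = 0.181797 nm
lambda = 2*d*sin(theta)  =>  sin(theta) = lambda / (2*d)
sin(theta) = 0.0529 / (2 * 0.181797) = 0.145492
theta = 8.366 deg


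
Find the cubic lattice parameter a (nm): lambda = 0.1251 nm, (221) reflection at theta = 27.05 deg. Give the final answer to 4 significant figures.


d = lambda / (2*sin(theta))
d = 0.1251 / (2*sin(27.05 deg))
d = 0.137543 nm
a = d * sqrt(h^2+k^2+l^2) = 0.137543 * sqrt(9)
a = 0.4126 nm


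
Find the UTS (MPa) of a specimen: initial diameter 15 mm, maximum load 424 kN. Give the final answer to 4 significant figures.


A0 = pi*(d/2)^2 = pi*(15/2)^2 = 176.715 mm^2
UTS = F_max / A0 = 424*1000 / 176.715
UTS = 2399 MPa


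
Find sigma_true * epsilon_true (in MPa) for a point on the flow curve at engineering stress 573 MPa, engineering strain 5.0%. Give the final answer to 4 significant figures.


sigma_true = sigma_eng * (1 + epsilon_eng)
sigma_true = 573 * (1 + 0.05) = 601.65 MPa
epsilon_true = ln(1 + epsilon_eng)
epsilon_true = ln(1 + 0.05) = 0.0487902
sigma_true * epsilon_true = 601.65 * 0.0487902 = 29.35 MPa


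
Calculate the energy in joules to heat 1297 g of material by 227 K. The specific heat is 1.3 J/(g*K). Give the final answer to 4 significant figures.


Q = m * cp * dT
Q = 1297 * 1.3 * 227
Q = 382700 J


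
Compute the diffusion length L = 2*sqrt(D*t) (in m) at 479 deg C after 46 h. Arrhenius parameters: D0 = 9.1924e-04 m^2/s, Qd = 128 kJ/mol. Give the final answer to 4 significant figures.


Step 1: D = D0 * exp(-Qd/(R*T))
T = 752.15 K
D = 9.1924e-04 * exp(-128e3 / (8.314 * 752.15)) = 1.18544e-12 m^2/s
Step 2: L = 2*sqrt(D*t)
t = 46 h = 165600 s
L = 2*sqrt(1.18544e-12 * 165600) = 8.861e-04 m
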